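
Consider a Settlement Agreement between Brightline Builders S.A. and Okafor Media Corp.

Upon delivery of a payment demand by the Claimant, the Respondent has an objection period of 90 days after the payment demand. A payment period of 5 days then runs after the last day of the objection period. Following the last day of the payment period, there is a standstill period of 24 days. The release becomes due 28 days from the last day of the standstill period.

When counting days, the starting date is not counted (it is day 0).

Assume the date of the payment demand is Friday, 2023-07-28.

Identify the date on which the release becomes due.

The last day of the objection period: 90 calendar days after 2023-07-28 is 2023-10-26.
Adding 5 calendar days to 2023-10-26 gives 2023-10-31, which is the last day of the payment period.
The last day of the standstill period: 24 calendar days after 2023-10-31 is 2023-11-24.
The date on which the release becomes due: 2023-11-24 + 28 days = 2023-12-22.

2023-12-22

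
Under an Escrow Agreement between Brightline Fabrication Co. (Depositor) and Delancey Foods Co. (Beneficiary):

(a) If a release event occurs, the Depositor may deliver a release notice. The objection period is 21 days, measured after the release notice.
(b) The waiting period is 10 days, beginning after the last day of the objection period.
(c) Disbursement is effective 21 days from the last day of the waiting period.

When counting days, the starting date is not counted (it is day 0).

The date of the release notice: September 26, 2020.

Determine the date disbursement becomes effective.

The last day of the objection period: September 26, 2020 + 21 days = October 17, 2020.
The last day of the waiting period: 10 calendar days after October 17, 2020 is October 27, 2020.
The date disbursement becomes effective: October 27, 2020 + 21 days = November 17, 2020.

November 17, 2020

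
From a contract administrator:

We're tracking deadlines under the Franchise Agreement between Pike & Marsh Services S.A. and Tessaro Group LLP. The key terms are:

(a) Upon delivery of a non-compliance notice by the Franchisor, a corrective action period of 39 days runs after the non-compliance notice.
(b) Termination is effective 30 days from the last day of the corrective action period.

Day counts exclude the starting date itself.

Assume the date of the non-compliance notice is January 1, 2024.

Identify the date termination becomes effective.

The last day of the corrective action period: January 1, 2024 + 39 days = February 9, 2024.
The date termination becomes effective: 30 calendar days after February 9, 2024 is March 10, 2024.

March 10, 2024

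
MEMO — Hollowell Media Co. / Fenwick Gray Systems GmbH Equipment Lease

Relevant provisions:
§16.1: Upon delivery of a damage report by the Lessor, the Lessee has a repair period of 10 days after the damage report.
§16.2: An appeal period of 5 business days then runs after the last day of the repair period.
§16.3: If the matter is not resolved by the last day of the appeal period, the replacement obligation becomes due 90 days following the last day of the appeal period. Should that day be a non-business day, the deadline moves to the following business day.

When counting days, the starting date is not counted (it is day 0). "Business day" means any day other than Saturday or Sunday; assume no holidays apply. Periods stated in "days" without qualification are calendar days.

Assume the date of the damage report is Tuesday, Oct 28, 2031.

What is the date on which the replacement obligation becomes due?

Feb 12, 2032

The last day of the repair period: Oct 28, 2031 + 10 days = Nov 7, 2031.
The last day of the appeal period: 5 business days after Friday, Nov 7, 2031, skipping weekends — Nov 10, Nov 11, Nov 12, Nov 13, Nov 14 — lands on Friday, Nov 14, 2031.
Adding 90 calendar days to Nov 14, 2031 gives Feb 12, 2032, which is the date on which the replacement obligation becomes due. Feb 12, 2032 is a Thursday, so no roll-forward applies.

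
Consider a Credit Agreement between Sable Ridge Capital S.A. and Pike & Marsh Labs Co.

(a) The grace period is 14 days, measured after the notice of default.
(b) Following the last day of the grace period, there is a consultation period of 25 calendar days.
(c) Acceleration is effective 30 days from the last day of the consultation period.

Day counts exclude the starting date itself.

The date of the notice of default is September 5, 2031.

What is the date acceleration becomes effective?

The last day of the grace period: 14 calendar days after September 5, 2031 is September 19, 2031.
Adding 25 calendar days to September 19, 2031 gives October 14, 2031, which is the last day of the consultation period.
Adding 30 calendar days to October 14, 2031 gives November 13, 2031, which is the date acceleration becomes effective.

November 13, 2031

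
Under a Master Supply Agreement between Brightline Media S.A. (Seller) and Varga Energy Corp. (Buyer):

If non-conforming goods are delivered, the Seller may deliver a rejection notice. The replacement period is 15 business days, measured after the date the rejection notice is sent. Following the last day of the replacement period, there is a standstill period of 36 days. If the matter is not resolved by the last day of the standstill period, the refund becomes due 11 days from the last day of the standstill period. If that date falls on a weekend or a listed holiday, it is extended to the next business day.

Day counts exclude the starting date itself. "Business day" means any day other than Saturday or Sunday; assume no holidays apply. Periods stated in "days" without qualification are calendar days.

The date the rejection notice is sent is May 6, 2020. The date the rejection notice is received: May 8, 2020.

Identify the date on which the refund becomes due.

July 13, 2020

The last day of the replacement period: 15 business days after Wednesday, May 6, 2020, skipping weekends — May 7, May 8, May 11, May 12, …, May 25, May 26, May 27 — lands on Wednesday, May 27, 2020.
Adding 36 calendar days to May 27, 2020 gives July 2, 2020, which is the last day of the standstill period.
The date on which the refund becomes due: July 2, 2020 + 11 days = July 13, 2020. July 13, 2020 is a Monday, so no roll-forward applies.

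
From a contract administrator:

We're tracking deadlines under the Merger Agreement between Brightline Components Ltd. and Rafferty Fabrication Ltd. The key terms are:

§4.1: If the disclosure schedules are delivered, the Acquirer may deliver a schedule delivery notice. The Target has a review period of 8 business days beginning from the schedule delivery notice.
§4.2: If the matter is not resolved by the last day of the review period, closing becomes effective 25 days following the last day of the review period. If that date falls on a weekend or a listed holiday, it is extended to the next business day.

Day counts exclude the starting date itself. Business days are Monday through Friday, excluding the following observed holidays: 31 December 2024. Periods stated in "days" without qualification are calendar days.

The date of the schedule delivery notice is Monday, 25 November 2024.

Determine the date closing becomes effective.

From Monday, 25 November 2024, 8 business days (Nov 26, Nov 27, Nov 28, Nov 29, Dec 2, Dec 3, Dec 4, Dec 5, skipping weekends) brings us to Thursday, 5 December 2024, which is the last day of the review period.
The date closing becomes effective: 5 December 2024 + 25 days = 30 December 2024. 30 December 2024 is a Monday and is not a listed holiday, so no roll-forward applies.

30 December 2024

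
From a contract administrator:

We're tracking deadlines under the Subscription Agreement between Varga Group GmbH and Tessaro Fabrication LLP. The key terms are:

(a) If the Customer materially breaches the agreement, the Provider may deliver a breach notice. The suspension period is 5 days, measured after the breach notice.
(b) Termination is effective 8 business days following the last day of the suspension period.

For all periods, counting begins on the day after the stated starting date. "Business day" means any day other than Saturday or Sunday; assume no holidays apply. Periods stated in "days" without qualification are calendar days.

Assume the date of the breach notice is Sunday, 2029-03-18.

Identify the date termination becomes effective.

The last day of the suspension period: 5 calendar days after 2029-03-18 is 2029-03-23.
The date termination becomes effective: counting 8 business days from Friday, 2029-03-23 (Mar 26, Mar 27, Mar 28, Mar 29, Mar 30, Apr 2, Apr 3, Apr 4, skipping weekends) reaches Wednesday, 2029-04-04.

2029-04-04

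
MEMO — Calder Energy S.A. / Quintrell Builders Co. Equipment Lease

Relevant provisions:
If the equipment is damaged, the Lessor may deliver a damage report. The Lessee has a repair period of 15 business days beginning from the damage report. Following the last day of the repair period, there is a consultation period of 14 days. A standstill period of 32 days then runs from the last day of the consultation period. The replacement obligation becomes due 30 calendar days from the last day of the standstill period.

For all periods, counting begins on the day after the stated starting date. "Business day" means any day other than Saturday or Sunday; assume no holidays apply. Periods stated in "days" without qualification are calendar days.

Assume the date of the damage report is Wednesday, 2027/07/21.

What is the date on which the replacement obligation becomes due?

2027/10/26

The last day of the repair period: 15 business days after Wednesday, 2027/07/21, skipping weekends — Jul 22, Jul 23, Jul 26, Jul 27, …, Aug 9, Aug 10, Aug 11 — lands on Wednesday, 2027/08/11.
Adding 14 calendar days to 2027/08/11 gives 2027/08/25, which is the last day of the consultation period.
Adding 32 calendar days to 2027/08/25 gives 2027/09/26, which is the last day of the standstill period.
Adding 30 calendar days to 2027/09/26 gives 2027/10/26, which is the date on which the replacement obligation becomes due.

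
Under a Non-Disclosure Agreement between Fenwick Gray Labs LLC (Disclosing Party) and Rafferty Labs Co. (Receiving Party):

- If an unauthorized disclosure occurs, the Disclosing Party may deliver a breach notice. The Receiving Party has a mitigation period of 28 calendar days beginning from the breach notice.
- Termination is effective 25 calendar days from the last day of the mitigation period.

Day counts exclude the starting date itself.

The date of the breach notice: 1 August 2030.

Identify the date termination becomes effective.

23 September 2030

Adding 28 calendar days to 1 August 2030 gives 29 August 2030, which is the last day of the mitigation period.
The date termination becomes effective: 25 calendar days after 29 August 2030 is 23 September 2030.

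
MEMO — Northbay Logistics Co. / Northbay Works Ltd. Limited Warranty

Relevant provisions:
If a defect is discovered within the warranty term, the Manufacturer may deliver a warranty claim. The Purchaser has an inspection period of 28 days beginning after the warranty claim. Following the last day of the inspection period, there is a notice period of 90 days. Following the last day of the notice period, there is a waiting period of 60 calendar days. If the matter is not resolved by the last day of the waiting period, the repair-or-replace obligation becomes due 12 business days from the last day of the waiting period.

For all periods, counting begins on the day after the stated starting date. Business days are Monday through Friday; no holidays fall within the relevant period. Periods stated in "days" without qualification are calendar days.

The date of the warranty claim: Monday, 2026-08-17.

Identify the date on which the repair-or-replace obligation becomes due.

2027-03-01

The last day of the inspection period: 2026-08-17 + 28 days = 2026-09-14.
The last day of the notice period: 2026-09-14 + 90 days = 2026-12-13.
The last day of the waiting period: 60 calendar days after 2026-12-13 is 2027-02-11.
The date on which the repair-or-replace obligation becomes due: 12 business days after Thursday, 2027-02-11, skipping weekends — Feb 12, Feb 15, Feb 16, Feb 17, …, Feb 25, Feb 26, Mar 1 — lands on Monday, 2027-03-01.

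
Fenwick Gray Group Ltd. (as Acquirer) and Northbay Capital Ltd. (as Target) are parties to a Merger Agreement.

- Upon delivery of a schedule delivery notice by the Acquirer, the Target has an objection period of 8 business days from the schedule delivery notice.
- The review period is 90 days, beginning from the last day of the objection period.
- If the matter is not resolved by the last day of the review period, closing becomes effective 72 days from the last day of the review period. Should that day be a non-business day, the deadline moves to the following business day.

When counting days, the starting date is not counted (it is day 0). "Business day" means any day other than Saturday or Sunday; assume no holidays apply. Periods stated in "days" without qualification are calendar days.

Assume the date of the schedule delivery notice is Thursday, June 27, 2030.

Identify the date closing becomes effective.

The last day of the objection period: counting 8 business days from Thursday, June 27, 2030 (Jun 28, Jul 1, Jul 2, Jul 3, Jul 4, Jul 5, Jul 8, Jul 9, skipping weekends) reaches Tuesday, July 9, 2030.
The last day of the review period: July 9, 2030 + 90 days = October 7, 2030.
The date closing becomes effective: 72 calendar days after October 7, 2030 is December 18, 2030. December 18, 2030 is a Wednesday, so no roll-forward applies.

December 18, 2030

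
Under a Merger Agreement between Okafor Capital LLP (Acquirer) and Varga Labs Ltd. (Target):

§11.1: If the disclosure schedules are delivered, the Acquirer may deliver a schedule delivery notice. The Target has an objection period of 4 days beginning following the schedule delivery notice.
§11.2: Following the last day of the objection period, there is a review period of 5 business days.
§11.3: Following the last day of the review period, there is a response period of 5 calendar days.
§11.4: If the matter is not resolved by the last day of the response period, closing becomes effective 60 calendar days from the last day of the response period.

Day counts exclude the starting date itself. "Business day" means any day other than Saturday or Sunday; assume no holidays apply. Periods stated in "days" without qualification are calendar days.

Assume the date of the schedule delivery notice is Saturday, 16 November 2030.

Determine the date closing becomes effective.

31 January 2031

Adding 4 calendar days to 16 November 2030 gives 20 November 2030, which is the last day of the objection period.
The last day of the review period: 5 business days after Wednesday, 20 November 2030, skipping weekends — Nov 21, Nov 22, Nov 25, Nov 26, Nov 27 — lands on Wednesday, 27 November 2030.
Adding 5 calendar days to 27 November 2030 gives 2 December 2030, which is the last day of the response period.
The date closing becomes effective: 60 calendar days after 2 December 2030 is 31 January 2031.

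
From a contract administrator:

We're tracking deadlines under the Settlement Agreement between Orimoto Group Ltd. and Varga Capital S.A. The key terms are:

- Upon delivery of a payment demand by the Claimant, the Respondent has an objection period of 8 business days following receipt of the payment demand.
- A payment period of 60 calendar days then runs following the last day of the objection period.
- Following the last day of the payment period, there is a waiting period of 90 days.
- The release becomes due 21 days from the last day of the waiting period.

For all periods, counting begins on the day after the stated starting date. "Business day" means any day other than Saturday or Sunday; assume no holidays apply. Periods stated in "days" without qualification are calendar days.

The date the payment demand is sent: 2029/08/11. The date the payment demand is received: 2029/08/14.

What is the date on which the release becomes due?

From Tuesday, 2029/08/14, 8 business days (Aug 15, Aug 16, Aug 17, Aug 20, Aug 21, Aug 22, Aug 23, Aug 24, skipping weekends) brings us to Friday, 2029/08/24, which is the last day of the objection period.
The last day of the payment period: 60 calendar days after 2029/08/24 is 2029/10/23.
The last day of the waiting period: 90 calendar days after 2029/10/23 is 2030/01/21.
Adding 21 calendar days to 2030/01/21 gives 2030/02/11, which is the date on which the release becomes due.

2030/02/11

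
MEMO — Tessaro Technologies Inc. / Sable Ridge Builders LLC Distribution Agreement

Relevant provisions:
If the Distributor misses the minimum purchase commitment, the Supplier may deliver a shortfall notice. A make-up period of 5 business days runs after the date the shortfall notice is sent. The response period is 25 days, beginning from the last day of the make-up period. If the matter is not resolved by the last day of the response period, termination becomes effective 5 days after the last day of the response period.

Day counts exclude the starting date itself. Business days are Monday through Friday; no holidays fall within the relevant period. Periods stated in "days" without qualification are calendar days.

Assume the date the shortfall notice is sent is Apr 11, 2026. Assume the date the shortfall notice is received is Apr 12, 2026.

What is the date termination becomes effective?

May 17, 2026

The last day of the make-up period: 5 business days after Saturday, Apr 11, 2026, skipping weekends — Apr 13, Apr 14, Apr 15, Apr 16, Apr 17 — lands on Friday, Apr 17, 2026.
The last day of the response period: Apr 17, 2026 + 25 days = May 12, 2026.
The date termination becomes effective: May 12, 2026 + 5 days = May 17, 2026.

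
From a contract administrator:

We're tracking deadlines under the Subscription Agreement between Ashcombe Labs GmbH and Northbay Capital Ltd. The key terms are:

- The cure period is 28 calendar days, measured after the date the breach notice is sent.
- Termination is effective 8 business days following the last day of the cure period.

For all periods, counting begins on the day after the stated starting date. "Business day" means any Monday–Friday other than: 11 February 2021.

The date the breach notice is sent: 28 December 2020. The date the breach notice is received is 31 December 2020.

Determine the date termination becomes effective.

4 February 2021

Adding 28 calendar days to 28 December 2020 gives 25 January 2021, which is the last day of the cure period.
The date termination becomes effective: 8 business days after Monday, 25 January 2021, skipping weekends — Jan 26, Jan 27, Jan 28, Jan 29, Feb 1, Feb 2, Feb 3, Feb 4 — lands on Thursday, 4 February 2021.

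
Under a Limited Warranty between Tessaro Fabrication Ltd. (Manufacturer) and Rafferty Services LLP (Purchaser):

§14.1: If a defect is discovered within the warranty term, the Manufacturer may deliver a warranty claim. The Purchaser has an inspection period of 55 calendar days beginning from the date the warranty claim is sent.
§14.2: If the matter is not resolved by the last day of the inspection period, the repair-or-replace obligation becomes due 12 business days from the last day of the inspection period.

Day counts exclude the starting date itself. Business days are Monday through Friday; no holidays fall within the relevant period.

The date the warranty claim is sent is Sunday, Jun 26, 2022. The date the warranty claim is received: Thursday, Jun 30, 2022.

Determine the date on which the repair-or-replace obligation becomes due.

The last day of the inspection period: 55 calendar days after Jun 26, 2022 is Aug 20, 2022.
The date on which the repair-or-replace obligation becomes due: 12 business days after Saturday, Aug 20, 2022, skipping weekends — Aug 22, Aug 23, Aug 24, Aug 25, …, Sep 2, Sep 5, Sep 6 — lands on Tuesday, Sep 6, 2022.

Sep 6, 2022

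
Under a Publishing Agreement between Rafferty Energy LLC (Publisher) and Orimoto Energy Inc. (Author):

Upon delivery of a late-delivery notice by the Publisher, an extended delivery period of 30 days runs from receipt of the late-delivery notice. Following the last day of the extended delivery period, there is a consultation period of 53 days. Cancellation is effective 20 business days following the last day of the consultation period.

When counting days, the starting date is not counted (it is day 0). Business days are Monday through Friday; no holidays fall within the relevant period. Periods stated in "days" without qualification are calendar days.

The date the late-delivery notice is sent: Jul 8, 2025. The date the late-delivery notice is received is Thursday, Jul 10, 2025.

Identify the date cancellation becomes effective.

Oct 29, 2025

The last day of the extended delivery period: 30 calendar days after Jul 10, 2025 is Aug 9, 2025.
The last day of the consultation period: 53 calendar days after Aug 9, 2025 is Oct 1, 2025.
From Wednesday, Oct 1, 2025, 20 business days (Oct 2, Oct 3, Oct 6, Oct 7, …, Oct 27, Oct 28, Oct 29, skipping weekends) brings us to Wednesday, Oct 29, 2025, which is the date cancellation becomes effective.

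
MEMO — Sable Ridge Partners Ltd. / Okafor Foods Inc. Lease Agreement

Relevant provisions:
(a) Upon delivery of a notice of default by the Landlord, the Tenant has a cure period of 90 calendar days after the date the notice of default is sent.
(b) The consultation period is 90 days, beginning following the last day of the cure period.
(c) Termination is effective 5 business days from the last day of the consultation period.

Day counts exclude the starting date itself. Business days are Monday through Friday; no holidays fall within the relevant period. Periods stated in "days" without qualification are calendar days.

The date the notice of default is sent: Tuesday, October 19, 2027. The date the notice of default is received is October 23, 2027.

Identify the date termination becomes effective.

April 21, 2028

Adding 90 calendar days to October 19, 2027 gives January 17, 2028, which is the last day of the cure period.
The last day of the consultation period: 90 calendar days after January 17, 2028 is April 16, 2028.
The date termination becomes effective: 5 business days after Sunday, April 16, 2028, skipping weekends — Apr 17, Apr 18, Apr 19, Apr 20, Apr 21 — lands on Friday, April 21, 2028.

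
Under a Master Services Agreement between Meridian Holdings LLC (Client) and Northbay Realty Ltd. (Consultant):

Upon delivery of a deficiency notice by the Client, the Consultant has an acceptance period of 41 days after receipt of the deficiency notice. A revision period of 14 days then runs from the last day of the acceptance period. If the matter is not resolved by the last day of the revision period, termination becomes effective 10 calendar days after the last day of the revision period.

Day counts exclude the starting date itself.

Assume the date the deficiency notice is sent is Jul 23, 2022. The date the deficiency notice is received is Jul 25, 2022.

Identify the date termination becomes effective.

The last day of the acceptance period: 41 calendar days after Jul 25, 2022 is Sep 4, 2022.
Adding 14 calendar days to Sep 4, 2022 gives Sep 18, 2022, which is the last day of the revision period.
The date termination becomes effective: Sep 18, 2022 + 10 days = Sep 28, 2022.

Sep 28, 2022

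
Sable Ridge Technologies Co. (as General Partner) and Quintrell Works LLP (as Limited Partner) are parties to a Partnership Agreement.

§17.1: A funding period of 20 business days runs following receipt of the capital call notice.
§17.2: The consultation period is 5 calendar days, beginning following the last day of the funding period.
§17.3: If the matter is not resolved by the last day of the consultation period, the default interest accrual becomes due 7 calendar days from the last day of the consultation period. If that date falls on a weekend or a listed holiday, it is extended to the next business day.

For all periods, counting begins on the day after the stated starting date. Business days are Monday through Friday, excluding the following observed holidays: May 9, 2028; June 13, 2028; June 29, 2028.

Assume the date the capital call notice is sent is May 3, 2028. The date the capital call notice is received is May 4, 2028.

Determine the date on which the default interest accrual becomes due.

June 14, 2028

From Thursday, May 4, 2028, 20 business days (May 5, May 8, May 10, May 11, …, May 31, Jun 1, Jun 2, skipping weekends and the listed holiday on May 9) brings us to Friday, June 2, 2028, which is the last day of the funding period.
Adding 5 calendar days to June 2, 2028 gives June 7, 2028, which is the last day of the consultation period.
Adding 7 calendar days to June 7, 2028 gives June 14, 2028, which is the date on which the default interest accrual becomes due. June 14, 2028 is a Wednesday and is not a listed holiday, so no roll-forward applies.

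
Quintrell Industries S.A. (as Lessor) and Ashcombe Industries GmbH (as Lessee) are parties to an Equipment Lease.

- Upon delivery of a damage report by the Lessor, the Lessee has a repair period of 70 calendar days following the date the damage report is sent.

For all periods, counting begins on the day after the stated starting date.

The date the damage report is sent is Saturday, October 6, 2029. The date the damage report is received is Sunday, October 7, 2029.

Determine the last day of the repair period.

The last day of the repair period: 70 calendar days after October 6, 2029 is December 15, 2029.

December 15, 2029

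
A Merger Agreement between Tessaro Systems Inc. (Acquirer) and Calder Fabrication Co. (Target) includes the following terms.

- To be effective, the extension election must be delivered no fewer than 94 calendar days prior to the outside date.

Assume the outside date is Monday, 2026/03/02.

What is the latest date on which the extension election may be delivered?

Counting back 94 calendar days from 2026/03/02 gives 2025/11/28.

2025/11/28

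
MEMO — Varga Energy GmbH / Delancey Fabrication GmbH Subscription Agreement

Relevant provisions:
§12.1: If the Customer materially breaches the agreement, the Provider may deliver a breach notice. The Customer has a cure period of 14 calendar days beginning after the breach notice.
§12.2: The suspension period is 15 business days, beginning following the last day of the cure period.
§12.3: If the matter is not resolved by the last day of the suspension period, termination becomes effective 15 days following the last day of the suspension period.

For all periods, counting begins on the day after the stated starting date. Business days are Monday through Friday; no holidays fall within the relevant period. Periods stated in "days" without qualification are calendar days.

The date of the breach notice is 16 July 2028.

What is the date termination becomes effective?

2 September 2028

Adding 14 calendar days to 16 July 2028 gives 30 July 2028, which is the last day of the cure period.
From Sunday, 30 July 2028, 15 business days (Jul 31, Aug 1, Aug 2, Aug 3, …, Aug 16, Aug 17, Aug 18, skipping weekends) brings us to Friday, 18 August 2028, which is the last day of the suspension period.
The date termination becomes effective: 15 calendar days after 18 August 2028 is 2 September 2028.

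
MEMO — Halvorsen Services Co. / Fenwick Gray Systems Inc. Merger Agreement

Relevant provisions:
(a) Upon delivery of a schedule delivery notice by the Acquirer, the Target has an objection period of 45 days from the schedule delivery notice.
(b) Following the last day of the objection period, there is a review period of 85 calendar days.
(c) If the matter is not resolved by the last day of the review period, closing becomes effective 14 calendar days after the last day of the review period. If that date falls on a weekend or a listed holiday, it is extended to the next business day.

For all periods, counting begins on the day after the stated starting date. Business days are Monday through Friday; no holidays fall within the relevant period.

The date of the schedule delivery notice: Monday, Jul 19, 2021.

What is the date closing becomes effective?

Dec 10, 2021

The last day of the objection period: Jul 19, 2021 + 45 days = Sep 2, 2021.
The last day of the review period: 85 calendar days after Sep 2, 2021 is Nov 26, 2021.
The date closing becomes effective: Nov 26, 2021 + 14 days = Dec 10, 2021. Dec 10, 2021 is a Friday, so no roll-forward applies.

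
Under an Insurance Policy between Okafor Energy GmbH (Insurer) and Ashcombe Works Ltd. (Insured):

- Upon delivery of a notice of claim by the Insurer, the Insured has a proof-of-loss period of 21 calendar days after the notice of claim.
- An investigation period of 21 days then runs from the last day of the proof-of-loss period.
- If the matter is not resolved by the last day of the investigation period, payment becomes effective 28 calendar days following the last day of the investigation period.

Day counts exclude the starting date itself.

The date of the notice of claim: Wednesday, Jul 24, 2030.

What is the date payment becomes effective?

The last day of the proof-of-loss period: 21 calendar days after Jul 24, 2030 is Aug 14, 2030.
The last day of the investigation period: Aug 14, 2030 + 21 days = Sep 4, 2030.
The date payment becomes effective: Sep 4, 2030 + 28 days = Oct 2, 2030.

Oct 2, 2030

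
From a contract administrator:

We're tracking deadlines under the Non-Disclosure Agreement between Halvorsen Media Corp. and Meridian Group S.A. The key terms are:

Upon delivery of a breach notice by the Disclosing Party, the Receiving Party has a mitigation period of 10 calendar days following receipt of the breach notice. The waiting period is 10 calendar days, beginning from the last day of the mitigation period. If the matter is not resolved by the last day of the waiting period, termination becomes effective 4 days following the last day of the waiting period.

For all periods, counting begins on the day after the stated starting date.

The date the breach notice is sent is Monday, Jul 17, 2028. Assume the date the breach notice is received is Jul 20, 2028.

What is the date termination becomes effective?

Adding 10 calendar days to Jul 20, 2028 gives Jul 30, 2028, which is the last day of the mitigation period.
Adding 10 calendar days to Jul 30, 2028 gives Aug 9, 2028, which is the last day of the waiting period.
The date termination becomes effective: 4 calendar days after Aug 9, 2028 is Aug 13, 2028.

Aug 13, 2028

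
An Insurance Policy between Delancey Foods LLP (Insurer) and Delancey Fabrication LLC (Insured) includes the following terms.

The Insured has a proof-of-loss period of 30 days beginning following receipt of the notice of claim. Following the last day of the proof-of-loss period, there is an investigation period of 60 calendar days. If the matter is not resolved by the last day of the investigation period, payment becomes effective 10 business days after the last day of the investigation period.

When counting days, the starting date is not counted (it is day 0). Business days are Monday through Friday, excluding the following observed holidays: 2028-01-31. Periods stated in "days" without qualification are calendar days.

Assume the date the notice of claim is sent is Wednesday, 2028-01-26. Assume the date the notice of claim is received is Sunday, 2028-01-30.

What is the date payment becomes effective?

The last day of the proof-of-loss period: 30 calendar days after 2028-01-30 is 2028-02-29.
The last day of the investigation period: 60 calendar days after 2028-02-29 is 2028-04-29.
The date payment becomes effective: 10 business days after Saturday, 2028-04-29, skipping weekends — May 1, May 2, May 3, May 4, May 5, May 8, May 9, May 10, May 11, May 12 — lands on Friday, 2028-05-12.

2028-05-12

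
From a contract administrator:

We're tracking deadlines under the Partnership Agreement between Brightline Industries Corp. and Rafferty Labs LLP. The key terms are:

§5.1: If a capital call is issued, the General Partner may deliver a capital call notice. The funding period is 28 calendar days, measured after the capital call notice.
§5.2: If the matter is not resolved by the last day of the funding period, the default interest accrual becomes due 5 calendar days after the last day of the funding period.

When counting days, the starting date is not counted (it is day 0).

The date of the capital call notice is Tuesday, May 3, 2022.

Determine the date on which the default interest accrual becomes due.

The last day of the funding period: 28 calendar days after May 3, 2022 is May 31, 2022.
The date on which the default interest accrual becomes due: May 31, 2022 + 5 days = June 5, 2022.

June 5, 2022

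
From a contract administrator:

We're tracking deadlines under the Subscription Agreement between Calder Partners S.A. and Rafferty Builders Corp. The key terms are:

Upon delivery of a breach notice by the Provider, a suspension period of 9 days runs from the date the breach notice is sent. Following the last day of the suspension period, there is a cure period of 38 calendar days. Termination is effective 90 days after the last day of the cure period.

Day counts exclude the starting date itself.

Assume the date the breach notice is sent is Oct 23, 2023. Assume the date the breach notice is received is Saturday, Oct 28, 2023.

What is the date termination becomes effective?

Mar 8, 2024

The last day of the suspension period: Oct 23, 2023 + 9 days = Nov 1, 2023.
Adding 38 calendar days to Nov 1, 2023 gives Dec 9, 2023, which is the last day of the cure period.
The date termination becomes effective: Dec 9, 2023 + 90 days = Mar 8, 2024.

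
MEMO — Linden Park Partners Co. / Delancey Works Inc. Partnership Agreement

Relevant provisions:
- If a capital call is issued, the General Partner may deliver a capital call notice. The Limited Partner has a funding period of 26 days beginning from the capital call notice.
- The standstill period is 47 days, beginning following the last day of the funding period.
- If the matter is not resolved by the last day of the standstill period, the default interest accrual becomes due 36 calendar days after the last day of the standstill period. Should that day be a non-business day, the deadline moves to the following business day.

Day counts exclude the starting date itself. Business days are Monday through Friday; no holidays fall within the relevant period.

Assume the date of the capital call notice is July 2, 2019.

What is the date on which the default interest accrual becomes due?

Adding 26 calendar days to July 2, 2019 gives July 28, 2019, which is the last day of the funding period.
Adding 47 calendar days to July 28, 2019 gives September 13, 2019, which is the last day of the standstill period.
The date on which the default interest accrual becomes due: 36 calendar days after September 13, 2019 is October 19, 2019. That falls on a Saturday, so it rolls to the next business day, Monday, October 21, 2019.

October 21, 2019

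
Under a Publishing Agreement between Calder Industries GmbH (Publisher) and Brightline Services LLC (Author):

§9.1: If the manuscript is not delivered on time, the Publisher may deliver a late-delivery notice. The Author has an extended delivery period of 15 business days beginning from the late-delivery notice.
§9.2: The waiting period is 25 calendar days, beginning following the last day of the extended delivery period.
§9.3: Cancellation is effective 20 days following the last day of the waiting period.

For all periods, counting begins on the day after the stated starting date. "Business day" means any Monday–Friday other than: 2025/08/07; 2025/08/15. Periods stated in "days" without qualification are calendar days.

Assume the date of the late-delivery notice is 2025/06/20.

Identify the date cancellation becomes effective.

The last day of the extended delivery period: counting 15 business days from Friday, 2025/06/20 (Jun 23, Jun 24, Jun 25, Jun 26, …, Jul 9, Jul 10, Jul 11, skipping weekends) reaches Friday, 2025/07/11.
The last day of the waiting period: 25 calendar days after 2025/07/11 is 2025/08/05.
The date cancellation becomes effective: 2025/08/05 + 20 days = 2025/08/25.

2025/08/25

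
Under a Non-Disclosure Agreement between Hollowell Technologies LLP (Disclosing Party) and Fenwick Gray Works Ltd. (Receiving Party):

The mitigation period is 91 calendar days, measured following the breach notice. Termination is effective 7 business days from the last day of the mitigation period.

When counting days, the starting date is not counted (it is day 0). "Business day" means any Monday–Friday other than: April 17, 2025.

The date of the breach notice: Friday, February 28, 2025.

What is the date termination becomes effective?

June 10, 2025

The last day of the mitigation period: 91 calendar days after February 28, 2025 is May 30, 2025.
From Friday, May 30, 2025, 7 business days (Jun 2, Jun 3, Jun 4, Jun 5, Jun 6, Jun 9, Jun 10, skipping weekends) brings us to Tuesday, June 10, 2025, which is the date termination becomes effective.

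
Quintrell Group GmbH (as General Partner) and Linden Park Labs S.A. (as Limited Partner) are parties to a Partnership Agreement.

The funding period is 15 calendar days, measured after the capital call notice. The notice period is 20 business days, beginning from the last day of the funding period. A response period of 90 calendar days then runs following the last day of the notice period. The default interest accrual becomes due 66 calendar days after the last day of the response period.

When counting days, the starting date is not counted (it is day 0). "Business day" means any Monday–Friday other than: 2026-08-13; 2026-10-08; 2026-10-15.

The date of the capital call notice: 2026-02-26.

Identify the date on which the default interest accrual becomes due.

Adding 15 calendar days to 2026-02-26 gives 2026-03-13, which is the last day of the funding period.
From Friday, 2026-03-13, 20 business days (Mar 16, Mar 17, Mar 18, Mar 19, …, Apr 8, Apr 9, Apr 10, skipping weekends) brings us to Friday, 2026-04-10, which is the last day of the notice period.
Adding 90 calendar days to 2026-04-10 gives 2026-07-09, which is the last day of the response period.
The date on which the default interest accrual becomes due: 66 calendar days after 2026-07-09 is 2026-09-13.

2026-09-13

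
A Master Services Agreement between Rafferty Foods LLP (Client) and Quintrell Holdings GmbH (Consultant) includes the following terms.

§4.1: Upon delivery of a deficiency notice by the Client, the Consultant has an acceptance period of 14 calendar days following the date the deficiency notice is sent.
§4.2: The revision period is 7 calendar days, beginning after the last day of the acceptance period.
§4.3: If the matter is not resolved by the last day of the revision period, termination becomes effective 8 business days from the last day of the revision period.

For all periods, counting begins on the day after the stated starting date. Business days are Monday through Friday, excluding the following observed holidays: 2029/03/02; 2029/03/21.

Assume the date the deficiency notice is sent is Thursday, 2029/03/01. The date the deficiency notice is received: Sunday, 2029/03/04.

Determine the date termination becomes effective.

The last day of the acceptance period: 14 calendar days after 2029/03/01 is 2029/03/15.
The last day of the revision period: 2029/03/15 + 7 days = 2029/03/22.
From Thursday, 2029/03/22, 8 business days (Mar 23, Mar 26, Mar 27, Mar 28, Mar 29, Mar 30, Apr 2, Apr 3, skipping weekends) brings us to Tuesday, 2029/04/03, which is the date termination becomes effective.

2029/04/03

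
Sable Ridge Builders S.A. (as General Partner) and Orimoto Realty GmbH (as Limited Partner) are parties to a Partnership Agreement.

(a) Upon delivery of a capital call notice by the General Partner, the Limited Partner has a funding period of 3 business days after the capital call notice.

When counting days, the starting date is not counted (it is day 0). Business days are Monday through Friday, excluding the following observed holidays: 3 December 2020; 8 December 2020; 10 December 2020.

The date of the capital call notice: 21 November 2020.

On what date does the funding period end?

From Saturday, 21 November 2020, 3 business days (Nov 23, Nov 24, Nov 25, skipping weekends) brings us to Wednesday, 25 November 2020, which is the last day of the funding period.

25 November 2020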